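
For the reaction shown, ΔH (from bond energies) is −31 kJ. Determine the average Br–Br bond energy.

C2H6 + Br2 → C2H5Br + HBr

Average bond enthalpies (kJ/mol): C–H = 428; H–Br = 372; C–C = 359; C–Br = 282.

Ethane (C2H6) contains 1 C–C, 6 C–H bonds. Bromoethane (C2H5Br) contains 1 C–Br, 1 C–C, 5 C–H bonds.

Let D be the Br–Br bond energy.
Σ(broken) = 1×D + 1×359 + 6×428 = 2927 + D
Σ(formed) = 1×282 + 1×359 + 5×428 + 1×372 = 3153
ΔH = Σ(broken) − Σ(formed) = (2927 + D) − (3153) = −226 + D
Setting this equal to −31 kJ gives D = 195 kJ/mol.

D(Br–Br) ≈ 195 kJ/mol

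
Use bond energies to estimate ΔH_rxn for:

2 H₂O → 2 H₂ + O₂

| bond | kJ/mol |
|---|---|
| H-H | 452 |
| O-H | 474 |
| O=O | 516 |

Bonds broken (reactants):
  O-H: 4 × 474 = 1896
  Σ(broken) = 1896 kJ
Bonds formed (products):
  H-H: 2 × 452 = 904
  O=O: 1 × 516 = 516
  Σ(formed) = 1420 kJ
ΔH = Σ(broken) − Σ(formed) = 1896 − 1420 = +476 kJ

ΔH ≈ +476 kJ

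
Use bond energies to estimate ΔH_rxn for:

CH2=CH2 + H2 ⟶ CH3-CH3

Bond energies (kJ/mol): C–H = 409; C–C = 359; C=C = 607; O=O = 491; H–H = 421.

ΔH ≈ −149 kJ

Bonds broken (reactants):
  C–H: 4 × 409 = 1636
  C=C: 1 × 607 = 607
  H–H: 1 × 421 = 421
  Σ(broken) = 2664 kJ
Bonds formed (products):
  C–C: 1 × 359 = 359
  C–H: 6 × 409 = 2454
  Σ(formed) = 2813 kJ
ΔH = Σ(broken) − Σ(formed) = 2664 − 2813 = −149 kJ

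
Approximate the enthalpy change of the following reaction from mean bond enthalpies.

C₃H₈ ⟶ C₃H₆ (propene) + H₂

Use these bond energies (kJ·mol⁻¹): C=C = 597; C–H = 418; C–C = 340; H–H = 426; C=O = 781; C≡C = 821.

Bonds broken (reactants):
  C–C: 2 × 340 = 680
  C–H: 8 × 418 = 3344
  Σ(broken) = 4024 kJ
Bonds formed (products):
  C–C: 1 × 340 = 340
  C–H: 6 × 418 = 2508
  C=C: 1 × 597 = 597
  H–H: 1 × 426 = 426
  Σ(formed) = 3871 kJ
ΔH = Σ(broken) − Σ(formed) = 4024 − 3871 = +153 kJ

ΔH ≈ +153 kJ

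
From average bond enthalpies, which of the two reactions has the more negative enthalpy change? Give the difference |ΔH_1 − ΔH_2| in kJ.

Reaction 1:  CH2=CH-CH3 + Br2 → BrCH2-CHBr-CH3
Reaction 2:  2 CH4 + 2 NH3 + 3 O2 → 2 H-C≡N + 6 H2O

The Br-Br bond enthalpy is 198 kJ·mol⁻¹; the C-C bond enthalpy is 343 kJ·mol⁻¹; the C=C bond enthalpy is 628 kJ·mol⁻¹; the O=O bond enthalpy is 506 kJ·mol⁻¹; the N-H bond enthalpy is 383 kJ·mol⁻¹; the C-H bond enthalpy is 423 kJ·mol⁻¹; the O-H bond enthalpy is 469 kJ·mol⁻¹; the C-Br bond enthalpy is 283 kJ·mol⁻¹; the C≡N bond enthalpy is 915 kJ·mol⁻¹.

Reaction 1:
  Bonds broken (reactants):
    Br-Br: 1 × 198 = 198
    C-C: 1 × 343 = 343
    C-H: 6 × 423 = 2538
    C=C: 1 × 628 = 628
    Σ(broken) = 3707 kJ
  Bonds formed (products):
    C-Br: 2 × 283 = 566
    C-C: 2 × 343 = 686
    C-H: 6 × 423 = 2538
    Σ(formed) = 3790 kJ
  ΔH_1 = 3707 − 3790 = −83 kJ
Reaction 2:
  Bonds broken (reactants):
    C-H: 8 × 423 = 3384
    N-H: 6 × 383 = 2298
    O=O: 3 × 506 = 1518
    Σ(broken) = 7200 kJ
  Bonds formed (products):
    C≡N: 2 × 915 = 1830
    C-H: 2 × 423 = 846
    O-H: 12 × 469 = 5628
    Σ(formed) = 8304 kJ
  ΔH_2 = 7200 − 8304 = −1104 kJ
ΔH_1 − ΔH_2 = +1021 kJ, so reaction 2 has the more negative ΔH; |ΔH_1 − ΔH_2| = 1021 kJ.

Reaction 2, by 1021 kJ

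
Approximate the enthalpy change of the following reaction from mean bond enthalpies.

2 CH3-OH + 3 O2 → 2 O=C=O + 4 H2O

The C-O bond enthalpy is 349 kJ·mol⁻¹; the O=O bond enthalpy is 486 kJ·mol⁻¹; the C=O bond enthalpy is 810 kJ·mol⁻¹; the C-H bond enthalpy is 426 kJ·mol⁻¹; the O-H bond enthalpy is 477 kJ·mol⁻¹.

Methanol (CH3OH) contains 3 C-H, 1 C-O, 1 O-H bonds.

Bonds broken (reactants):
  C-H: 6 × 426 = 2556
  C-O: 2 × 349 = 698
  O-H: 2 × 477 = 954
  O=O: 3 × 486 = 1458
  Σ(broken) = 5666 kJ
Bonds formed (products):
  C=O: 4 × 810 = 3240
  O-H: 8 × 477 = 3816
  Σ(formed) = 7056 kJ
ΔH = Σ(broken) − Σ(formed) = 5666 − 7056 = −1390 kJ

ΔH ≈ −1390 kJ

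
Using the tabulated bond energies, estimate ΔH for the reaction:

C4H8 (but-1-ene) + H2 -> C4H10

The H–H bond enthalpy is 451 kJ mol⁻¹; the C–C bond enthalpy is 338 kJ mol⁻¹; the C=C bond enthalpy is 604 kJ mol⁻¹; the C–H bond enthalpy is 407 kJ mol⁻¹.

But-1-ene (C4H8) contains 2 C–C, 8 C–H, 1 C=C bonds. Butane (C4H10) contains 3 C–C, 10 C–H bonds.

ΔH ≈ −97 kJ

Bonds broken (reactants):
  C–C: 2 × 338 = 676
  C–H: 8 × 407 = 3256
  C=C: 1 × 604 = 604
  H–H: 1 × 451 = 451
  Σ(broken) = 4987 kJ
Bonds formed (products):
  C–C: 3 × 338 = 1014
  C–H: 10 × 407 = 4070
  Σ(formed) = 5084 kJ
ΔH = Σ(broken) − Σ(formed) = 4987 − 5084 = −97 kJ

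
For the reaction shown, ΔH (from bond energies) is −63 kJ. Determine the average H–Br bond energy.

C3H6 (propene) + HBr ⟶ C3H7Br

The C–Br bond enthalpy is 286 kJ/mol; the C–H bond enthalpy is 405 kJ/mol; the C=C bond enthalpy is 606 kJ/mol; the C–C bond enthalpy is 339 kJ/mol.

Let D be the H–Br bond energy.
Σ(broken) = 1×339 + 6×405 + 1×606 + 1×D = 3375 + D
Σ(formed) = 1×286 + 2×339 + 7×405 = 3799
ΔH = Σ(broken) − Σ(formed) = (3375 + D) − (3799) = −424 + D
Setting this equal to −63 kJ gives D = 361 kJ/mol.

D(H–Br) ≈ 361 kJ/mol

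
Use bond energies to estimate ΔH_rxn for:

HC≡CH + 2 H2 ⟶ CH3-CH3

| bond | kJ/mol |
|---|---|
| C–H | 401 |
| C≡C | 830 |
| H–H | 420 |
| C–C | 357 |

ΔH ≈ −291 kJ

Bonds broken (reactants):
  C≡C: 1 × 830 = 830
  C–H: 2 × 401 = 802
  H–H: 2 × 420 = 840
  Σ(broken) = 2472 kJ
Bonds formed (products):
  C–C: 1 × 357 = 357
  C–H: 6 × 401 = 2406
  Σ(formed) = 2763 kJ
ΔH = Σ(broken) − Σ(formed) = 2472 − 2763 = −291 kJ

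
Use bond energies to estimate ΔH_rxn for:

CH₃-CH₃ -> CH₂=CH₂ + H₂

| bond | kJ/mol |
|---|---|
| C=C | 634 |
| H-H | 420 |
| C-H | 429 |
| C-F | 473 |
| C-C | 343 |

Bonds broken (reactants):
  C-C: 1 × 343 = 343
  C-H: 6 × 429 = 2574
  Σ(broken) = 2917 kJ
Bonds formed (products):
  C-H: 4 × 429 = 1716
  C=C: 1 × 634 = 634
  H-H: 1 × 420 = 420
  Σ(formed) = 2770 kJ
ΔH = Σ(broken) − Σ(formed) = 2917 − 2770 = +147 kJ

ΔH ≈ +147 kJ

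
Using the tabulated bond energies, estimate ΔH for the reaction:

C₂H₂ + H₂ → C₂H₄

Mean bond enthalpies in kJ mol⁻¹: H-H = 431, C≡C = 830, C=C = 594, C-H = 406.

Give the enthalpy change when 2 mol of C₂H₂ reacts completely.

ΔH = −290 kJ

Bonds broken (reactants):
  C≡C: 1 × 830 = 830
  C-H: 2 × 406 = 812
  H-H: 1 × 431 = 431
  Σ(broken) = 2073 kJ
Bonds formed (products):
  C-H: 4 × 406 = 1624
  C=C: 1 × 594 = 594
  Σ(formed) = 2218 kJ
ΔH = Σ(broken) − Σ(formed) = 2073 − 2218 = −145 kJ
For 2× the reaction as written: 2 × (−145) = −290 kJ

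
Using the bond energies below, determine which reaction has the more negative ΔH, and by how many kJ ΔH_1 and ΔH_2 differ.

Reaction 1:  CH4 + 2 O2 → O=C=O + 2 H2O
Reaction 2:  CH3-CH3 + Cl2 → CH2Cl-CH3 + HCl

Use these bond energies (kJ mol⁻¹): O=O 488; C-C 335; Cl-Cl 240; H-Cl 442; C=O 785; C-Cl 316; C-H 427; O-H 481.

Reaction 1:
  Bonds broken (reactants):
    C-H: 4 × 427 = 1708
    O=O: 2 × 488 = 976
    Σ(broken) = 2684 kJ
  Bonds formed (products):
    C=O: 2 × 785 = 1570
    O-H: 4 × 481 = 1924
    Σ(formed) = 3494 kJ
  ΔH_1 = 2684 − 3494 = −810 kJ
Reaction 2:
  Bonds broken (reactants):
    C-C: 1 × 335 = 335
    C-H: 6 × 427 = 2562
    Cl-Cl: 1 × 240 = 240
    Σ(broken) = 3137 kJ
  Bonds formed (products):
    C-C: 1 × 335 = 335
    C-Cl: 1 × 316 = 316
    C-H: 5 × 427 = 2135
    H-Cl: 1 × 442 = 442
    Σ(formed) = 3228 kJ
  ΔH_2 = 3137 − 3228 = −91 kJ
ΔH_1 − ΔH_2 = −719 kJ, so reaction 1 has the more negative ΔH; |ΔH_1 − ΔH_2| = 719 kJ.

Reaction 1, by 719 kJ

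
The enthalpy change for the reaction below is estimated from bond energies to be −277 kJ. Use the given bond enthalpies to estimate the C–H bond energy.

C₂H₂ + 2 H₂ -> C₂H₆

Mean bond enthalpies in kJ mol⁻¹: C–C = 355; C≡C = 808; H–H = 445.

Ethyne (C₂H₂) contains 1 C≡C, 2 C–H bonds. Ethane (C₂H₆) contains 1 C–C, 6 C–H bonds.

D(C–H) ≈ 405 kJ/mol

Let D be the C–H bond energy.
Σ(broken) = 1×808 + 2×D + 2×445 = 1698 + 2D
Σ(formed) = 1×355 + 6×D = 355 + 6D
ΔH = Σ(broken) − Σ(formed) = (1698 + 2D) − (355 + 6D) = +1343 − 4D
Setting this equal to −277 kJ gives 4D = 1620, so D = 405 kJ/mol.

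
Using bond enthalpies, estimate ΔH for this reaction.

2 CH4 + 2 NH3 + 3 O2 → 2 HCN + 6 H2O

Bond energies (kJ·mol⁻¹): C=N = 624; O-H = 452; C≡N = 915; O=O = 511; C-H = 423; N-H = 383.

Bonds broken (reactants):
  C-H: 8 × 423 = 3384
  N-H: 6 × 383 = 2298
  O=O: 3 × 511 = 1533
  Σ(broken) = 7215 kJ
Bonds formed (products):
  C≡N: 2 × 915 = 1830
  C-H: 2 × 423 = 846
  O-H: 12 × 452 = 5424
  Σ(formed) = 8100 kJ
ΔH = Σ(broken) − Σ(formed) = 7215 − 8100 = −885 kJ

ΔH ≈ −885 kJ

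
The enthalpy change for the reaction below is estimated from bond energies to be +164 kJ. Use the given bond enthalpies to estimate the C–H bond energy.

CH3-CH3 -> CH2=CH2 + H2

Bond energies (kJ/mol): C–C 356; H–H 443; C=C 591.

D(C–H) ≈ 421 kJ/mol

Let D be the C–H bond energy.
Σ(broken) = 1×356 + 6×D = 356 + 6D
Σ(formed) = 4×D + 1×591 + 1×443 = 1034 + 4D
ΔH = Σ(broken) − Σ(formed) = (356 + 6D) − (1034 + 4D) = −678 + 2D
Setting this equal to +164 kJ gives 2D = 842, so D = 421 kJ/mol.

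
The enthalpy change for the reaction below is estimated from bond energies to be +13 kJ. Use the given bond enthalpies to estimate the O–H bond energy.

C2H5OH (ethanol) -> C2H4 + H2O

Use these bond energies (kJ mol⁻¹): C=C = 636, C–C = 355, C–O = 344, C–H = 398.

Let D be the O–H bond energy.
Σ(broken) = 1×355 + 5×398 + 1×344 + 1×D = 2689 + D
Σ(formed) = 4×398 + 1×636 + 2×D = 2228 + 2D
ΔH = Σ(broken) − Σ(formed) = (2689 + D) − (2228 + 2D) = +461 − D
Setting this equal to +13 kJ gives D = 448 kJ/mol.

D(O–H) ≈ 448 kJ/mol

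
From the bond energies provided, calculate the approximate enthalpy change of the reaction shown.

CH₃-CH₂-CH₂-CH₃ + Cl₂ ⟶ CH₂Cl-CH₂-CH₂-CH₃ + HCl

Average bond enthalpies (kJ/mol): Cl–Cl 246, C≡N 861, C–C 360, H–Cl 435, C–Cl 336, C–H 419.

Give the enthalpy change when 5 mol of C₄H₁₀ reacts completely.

ΔH = −530 kJ

Bonds broken (reactants):
  C–C: 3 × 360 = 1080
  C–H: 10 × 419 = 4190
  Cl–Cl: 1 × 246 = 246
  Σ(broken) = 5516 kJ
Bonds formed (products):
  C–C: 3 × 360 = 1080
  C–Cl: 1 × 336 = 336
  C–H: 9 × 419 = 3771
  H–Cl: 1 × 435 = 435
  Σ(formed) = 5622 kJ
ΔH = Σ(broken) − Σ(formed) = 5516 − 5622 = −106 kJ
For 5× the reaction as written: 5 × (−106) = −530 kJ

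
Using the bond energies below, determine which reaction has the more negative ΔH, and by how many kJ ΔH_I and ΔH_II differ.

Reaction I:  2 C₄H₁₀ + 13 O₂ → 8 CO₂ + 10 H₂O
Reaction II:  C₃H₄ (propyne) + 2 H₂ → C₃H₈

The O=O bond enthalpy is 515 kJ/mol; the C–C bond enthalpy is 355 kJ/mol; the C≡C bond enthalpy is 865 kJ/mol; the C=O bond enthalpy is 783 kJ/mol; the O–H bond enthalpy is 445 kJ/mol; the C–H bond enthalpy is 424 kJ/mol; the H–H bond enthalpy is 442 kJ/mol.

Reaction I, by 3821 kJ

Reaction I:
  Bonds broken (reactants):
    C–C: 6 × 355 = 2130
    C–H: 20 × 424 = 8480
    O=O: 13 × 515 = 6695
    Σ(broken) = 17305 kJ
  Bonds formed (products):
    C=O: 16 × 783 = 12528
    O–H: 20 × 445 = 8900
    Σ(formed) = 21428 kJ
  ΔH_I = 17305 − 21428 = −4123 kJ
Reaction II:
  Bonds broken (reactants):
    C≡C: 1 × 865 = 865
    C–C: 1 × 355 = 355
    C–H: 4 × 424 = 1696
    H–H: 2 × 442 = 884
    Σ(broken) = 3800 kJ
  Bonds formed (products):
    C–C: 2 × 355 = 710
    C–H: 8 × 424 = 3392
    Σ(formed) = 4102 kJ
  ΔH_II = 3800 − 4102 = −302 kJ
ΔH_I − ΔH_II = −3821 kJ, so reaction I has the more negative ΔH; |ΔH_I − ΔH_II| = 3821 kJ.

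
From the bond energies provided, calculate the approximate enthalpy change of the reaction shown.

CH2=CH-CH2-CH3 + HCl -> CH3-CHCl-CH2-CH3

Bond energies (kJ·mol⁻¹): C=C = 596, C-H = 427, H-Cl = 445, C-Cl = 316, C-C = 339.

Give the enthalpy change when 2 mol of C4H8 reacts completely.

ΔH = −82 kJ

Bonds broken (reactants):
  C-C: 2 × 339 = 678
  C-H: 8 × 427 = 3416
  C=C: 1 × 596 = 596
  H-Cl: 1 × 445 = 445
  Σ(broken) = 5135 kJ
Bonds formed (products):
  C-C: 3 × 339 = 1017
  C-Cl: 1 × 316 = 316
  C-H: 9 × 427 = 3843
  Σ(formed) = 5176 kJ
ΔH = Σ(broken) − Σ(formed) = 5135 − 5176 = −41 kJ
For 2× the reaction as written: 2 × (−41) = −82 kJ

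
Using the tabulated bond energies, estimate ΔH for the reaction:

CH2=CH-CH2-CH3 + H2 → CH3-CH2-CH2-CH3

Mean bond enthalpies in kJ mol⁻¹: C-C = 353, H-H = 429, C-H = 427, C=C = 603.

ΔH ≈ −175 kJ

Bonds broken (reactants):
  C-C: 2 × 353 = 706
  C-H: 8 × 427 = 3416
  C=C: 1 × 603 = 603
  H-H: 1 × 429 = 429
  Σ(broken) = 5154 kJ
Bonds formed (products):
  C-C: 3 × 353 = 1059
  C-H: 10 × 427 = 4270
  Σ(formed) = 5329 kJ
ΔH = Σ(broken) − Σ(formed) = 5154 − 5329 = −175 kJ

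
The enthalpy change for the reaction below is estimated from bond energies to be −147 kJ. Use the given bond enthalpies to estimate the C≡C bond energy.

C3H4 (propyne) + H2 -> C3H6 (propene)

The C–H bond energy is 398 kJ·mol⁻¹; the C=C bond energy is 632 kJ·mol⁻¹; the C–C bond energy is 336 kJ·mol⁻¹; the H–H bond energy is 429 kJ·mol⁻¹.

D(C≡C) ≈ 852 kJ/mol

Let D be the C≡C bond energy.
Σ(broken) = 1×D + 1×336 + 4×398 + 1×429 = 2357 + D
Σ(formed) = 1×336 + 6×398 + 1×632 = 3356
ΔH = Σ(broken) − Σ(formed) = (2357 + D) − (3356) = −999 + D
Setting this equal to −147 kJ gives D = 852 kJ/mol.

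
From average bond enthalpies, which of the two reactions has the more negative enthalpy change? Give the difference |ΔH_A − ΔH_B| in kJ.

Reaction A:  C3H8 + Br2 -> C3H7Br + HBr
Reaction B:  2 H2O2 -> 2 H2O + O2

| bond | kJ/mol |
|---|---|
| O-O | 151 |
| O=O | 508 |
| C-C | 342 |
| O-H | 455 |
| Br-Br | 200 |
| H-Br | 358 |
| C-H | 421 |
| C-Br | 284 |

Reaction B, by 185 kJ

Reaction A:
  Bonds broken (reactants):
    Br-Br: 1 × 200 = 200
    C-C: 2 × 342 = 684
    C-H: 8 × 421 = 3368
    Σ(broken) = 4252 kJ
  Bonds formed (products):
    C-Br: 1 × 284 = 284
    C-C: 2 × 342 = 684
    C-H: 7 × 421 = 2947
    H-Br: 1 × 358 = 358
    Σ(formed) = 4273 kJ
  ΔH_A = 4252 − 4273 = −21 kJ
Reaction B:
  Bonds broken (reactants):
    O-H: 4 × 455 = 1820
    O-O: 2 × 151 = 302
    Σ(broken) = 2122 kJ
  Bonds formed (products):
    O-H: 4 × 455 = 1820
    O=O: 1 × 508 = 508
    Σ(formed) = 2328 kJ
  ΔH_B = 2122 − 2328 = −206 kJ
ΔH_A − ΔH_B = +185 kJ, so reaction B has the more negative ΔH; |ΔH_A − ΔH_B| = 185 kJ.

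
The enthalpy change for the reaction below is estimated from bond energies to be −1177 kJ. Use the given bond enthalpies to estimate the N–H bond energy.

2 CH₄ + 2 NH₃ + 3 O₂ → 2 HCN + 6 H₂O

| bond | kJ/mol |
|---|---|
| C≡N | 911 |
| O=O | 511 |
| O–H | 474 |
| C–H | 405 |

D(N–H) ≈ 395 kJ/mol

Let D be the N–H bond energy.
Σ(broken) = 8×405 + 6×D + 3×511 = 4773 + 6D
Σ(formed) = 2×911 + 2×405 + 12×474 = 8320
ΔH = Σ(broken) − Σ(formed) = (4773 + 6D) − (8320) = −3547 + 6D
Setting this equal to −1177 kJ gives 6D = 2370, so D = 395 kJ/mol.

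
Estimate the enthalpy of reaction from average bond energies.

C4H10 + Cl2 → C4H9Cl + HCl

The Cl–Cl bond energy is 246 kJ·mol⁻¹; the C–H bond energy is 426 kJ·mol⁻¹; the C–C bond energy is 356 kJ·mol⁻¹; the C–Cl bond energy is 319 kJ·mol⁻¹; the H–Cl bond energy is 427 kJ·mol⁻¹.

ΔH ≈ −74 kJ

Bonds broken (reactants):
  C–C: 3 × 356 = 1068
  C–H: 10 × 426 = 4260
  Cl–Cl: 1 × 246 = 246
  Σ(broken) = 5574 kJ
Bonds formed (products):
  C–C: 3 × 356 = 1068
  C–Cl: 1 × 319 = 319
  C–H: 9 × 426 = 3834
  H–Cl: 1 × 427 = 427
  Σ(formed) = 5648 kJ
ΔH = Σ(broken) − Σ(formed) = 5574 − 5648 = −74 kJ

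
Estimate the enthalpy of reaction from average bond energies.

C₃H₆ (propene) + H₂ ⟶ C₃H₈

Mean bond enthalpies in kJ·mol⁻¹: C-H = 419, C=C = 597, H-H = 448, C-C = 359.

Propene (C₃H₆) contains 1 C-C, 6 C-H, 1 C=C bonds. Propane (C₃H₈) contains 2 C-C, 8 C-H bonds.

Bonds broken (reactants):
  C-C: 1 × 359 = 359
  C-H: 6 × 419 = 2514
  C=C: 1 × 597 = 597
  H-H: 1 × 448 = 448
  Σ(broken) = 3918 kJ
Bonds formed (products):
  C-C: 2 × 359 = 718
  C-H: 8 × 419 = 3352
  Σ(formed) = 4070 kJ
ΔH = Σ(broken) − Σ(formed) = 3918 − 4070 = −152 kJ

ΔH ≈ −152 kJ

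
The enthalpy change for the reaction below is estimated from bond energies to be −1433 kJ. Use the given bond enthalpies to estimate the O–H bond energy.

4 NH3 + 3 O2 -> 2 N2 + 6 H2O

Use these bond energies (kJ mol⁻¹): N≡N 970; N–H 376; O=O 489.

Let D be the O–H bond energy.
Σ(broken) = 12×376 + 3×489 = 5979
Σ(formed) = 2×970 + 12×D = 1940 + 12D
ΔH = Σ(broken) − Σ(formed) = (5979) − (1940 + 12D) = +4039 − 12D
Setting this equal to −1433 kJ gives 12D = 5472, so D = 456 kJ/mol.

D(O–H) ≈ 456 kJ/mol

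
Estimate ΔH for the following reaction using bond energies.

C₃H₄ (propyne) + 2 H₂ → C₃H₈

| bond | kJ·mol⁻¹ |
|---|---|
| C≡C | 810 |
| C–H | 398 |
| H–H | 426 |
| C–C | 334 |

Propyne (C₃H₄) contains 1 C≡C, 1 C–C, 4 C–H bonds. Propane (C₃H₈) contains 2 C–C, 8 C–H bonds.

ΔH ≈ −264 kJ

Bonds broken (reactants):
  C≡C: 1 × 810 = 810
  C–C: 1 × 334 = 334
  C–H: 4 × 398 = 1592
  H–H: 2 × 426 = 852
  Σ(broken) = 3588 kJ
Bonds formed (products):
  C–C: 2 × 334 = 668
  C–H: 8 × 398 = 3184
  Σ(formed) = 3852 kJ
ΔH = Σ(broken) − Σ(formed) = 3588 − 3852 = −264 kJ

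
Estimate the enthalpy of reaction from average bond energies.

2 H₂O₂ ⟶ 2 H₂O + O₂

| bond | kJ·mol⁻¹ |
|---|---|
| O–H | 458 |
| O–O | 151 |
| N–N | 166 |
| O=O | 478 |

ΔH ≈ −176 kJ

Bonds broken (reactants):
  O–H: 4 × 458 = 1832
  O–O: 2 × 151 = 302
  Σ(broken) = 2134 kJ
Bonds formed (products):
  O–H: 4 × 458 = 1832
  O=O: 1 × 478 = 478
  Σ(formed) = 2310 kJ
ΔH = Σ(broken) − Σ(formed) = 2134 − 2310 = −176 kJ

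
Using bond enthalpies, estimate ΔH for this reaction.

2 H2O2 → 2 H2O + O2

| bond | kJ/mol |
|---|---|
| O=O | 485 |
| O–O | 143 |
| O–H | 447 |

ΔH ≈ −199 kJ

Bonds broken (reactants):
  O–H: 4 × 447 = 1788
  O–O: 2 × 143 = 286
  Σ(broken) = 2074 kJ
Bonds formed (products):
  O–H: 4 × 447 = 1788
  O=O: 1 × 485 = 485
  Σ(formed) = 2273 kJ
ΔH = Σ(broken) − Σ(formed) = 2074 − 2273 = −199 kJ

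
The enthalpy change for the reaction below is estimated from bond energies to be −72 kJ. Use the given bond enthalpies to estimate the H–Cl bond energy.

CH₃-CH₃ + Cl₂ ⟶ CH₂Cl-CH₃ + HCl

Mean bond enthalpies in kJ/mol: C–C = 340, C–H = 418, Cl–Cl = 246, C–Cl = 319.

Let D be the H–Cl bond energy.
Σ(broken) = 1×340 + 6×418 + 1×246 = 3094
Σ(formed) = 1×340 + 1×319 + 5×418 + 1×D = 2749 + D
ΔH = Σ(broken) − Σ(formed) = (3094) − (2749 + D) = +345 − D
Setting this equal to −72 kJ gives D = 417 kJ/mol.

D(H–Cl) ≈ 417 kJ/mol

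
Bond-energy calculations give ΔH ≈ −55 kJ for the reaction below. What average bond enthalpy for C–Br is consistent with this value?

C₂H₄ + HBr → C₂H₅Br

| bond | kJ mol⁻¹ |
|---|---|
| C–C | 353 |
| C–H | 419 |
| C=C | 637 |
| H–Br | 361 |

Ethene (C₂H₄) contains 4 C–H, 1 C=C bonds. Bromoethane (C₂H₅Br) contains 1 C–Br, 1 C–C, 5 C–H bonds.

Let D be the C–Br bond energy.
Σ(broken) = 4×419 + 1×637 + 1×361 = 2674
Σ(formed) = 1×D + 1×353 + 5×419 = 2448 + D
ΔH = Σ(broken) − Σ(formed) = (2674) − (2448 + D) = +226 − D
Setting this equal to −55 kJ gives D = 281 kJ/mol.

D(C–Br) ≈ 281 kJ/mol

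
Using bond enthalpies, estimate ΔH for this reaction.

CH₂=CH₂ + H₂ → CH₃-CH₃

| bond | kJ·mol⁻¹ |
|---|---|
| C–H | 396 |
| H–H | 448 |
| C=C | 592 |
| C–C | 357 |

ΔH ≈ −109 kJ

Bonds broken (reactants):
  C–H: 4 × 396 = 1584
  C=C: 1 × 592 = 592
  H–H: 1 × 448 = 448
  Σ(broken) = 2624 kJ
Bonds formed (products):
  C–C: 1 × 357 = 357
  C–H: 6 × 396 = 2376
  Σ(formed) = 2733 kJ
ΔH = Σ(broken) − Σ(formed) = 2624 − 2733 = −109 kJ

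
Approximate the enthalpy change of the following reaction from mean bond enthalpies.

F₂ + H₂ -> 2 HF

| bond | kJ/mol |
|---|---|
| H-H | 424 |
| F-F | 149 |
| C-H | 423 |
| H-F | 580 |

Bonds broken (reactants):
  F-F: 1 × 149 = 149
  H-H: 1 × 424 = 424
  Σ(broken) = 573 kJ
Bonds formed (products):
  H-F: 2 × 580 = 1160
  Σ(formed) = 1160 kJ
ΔH = Σ(broken) − Σ(formed) = 573 − 1160 = −587 kJ

ΔH ≈ −587 kJ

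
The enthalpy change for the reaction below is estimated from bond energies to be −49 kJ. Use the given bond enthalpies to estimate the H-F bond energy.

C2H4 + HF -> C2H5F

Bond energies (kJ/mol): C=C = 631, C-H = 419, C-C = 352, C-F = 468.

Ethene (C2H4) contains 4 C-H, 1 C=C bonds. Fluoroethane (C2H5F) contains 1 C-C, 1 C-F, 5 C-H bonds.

D(H-F) ≈ 559 kJ/mol

Let D be the H-F bond energy.
Σ(broken) = 4×419 + 1×631 + 1×D = 2307 + D
Σ(formed) = 1×352 + 1×468 + 5×419 = 2915
ΔH = Σ(broken) − Σ(formed) = (2307 + D) − (2915) = −608 + D
Setting this equal to −49 kJ gives D = 559 kJ/mol.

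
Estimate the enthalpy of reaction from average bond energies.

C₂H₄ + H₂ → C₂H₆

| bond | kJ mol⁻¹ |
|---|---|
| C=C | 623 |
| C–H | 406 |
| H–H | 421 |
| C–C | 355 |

ΔH ≈ −123 kJ

Bonds broken (reactants):
  C–H: 4 × 406 = 1624
  C=C: 1 × 623 = 623
  H–H: 1 × 421 = 421
  Σ(broken) = 2668 kJ
Bonds formed (products):
  C–C: 1 × 355 = 355
  C–H: 6 × 406 = 2436
  Σ(formed) = 2791 kJ
ΔH = Σ(broken) − Σ(formed) = 2668 − 2791 = −123 kJ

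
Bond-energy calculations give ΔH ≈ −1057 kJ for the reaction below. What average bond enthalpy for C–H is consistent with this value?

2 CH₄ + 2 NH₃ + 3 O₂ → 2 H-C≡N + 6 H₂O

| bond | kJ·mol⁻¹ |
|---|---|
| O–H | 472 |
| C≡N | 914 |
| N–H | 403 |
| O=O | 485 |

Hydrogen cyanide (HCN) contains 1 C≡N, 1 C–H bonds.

Let D be the C–H bond energy.
Σ(broken) = 8×D + 6×403 + 3×485 = 3873 + 8D
Σ(formed) = 2×914 + 2×D + 12×472 = 7492 + 2D
ΔH = Σ(broken) − Σ(formed) = (3873 + 8D) − (7492 + 2D) = −3619 + 6D
Setting this equal to −1057 kJ gives 6D = 2562, so D = 427 kJ/mol.

D(C–H) ≈ 427 kJ/mol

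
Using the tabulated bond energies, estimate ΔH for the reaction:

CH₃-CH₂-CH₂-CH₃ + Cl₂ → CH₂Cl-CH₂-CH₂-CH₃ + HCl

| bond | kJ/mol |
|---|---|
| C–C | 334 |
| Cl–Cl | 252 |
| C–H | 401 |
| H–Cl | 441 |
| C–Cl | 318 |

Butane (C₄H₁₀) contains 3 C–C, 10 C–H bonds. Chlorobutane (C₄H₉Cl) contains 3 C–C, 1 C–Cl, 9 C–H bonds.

ΔH ≈ −106 kJ

Bonds broken (reactants):
  C–C: 3 × 334 = 1002
  C–H: 10 × 401 = 4010
  Cl–Cl: 1 × 252 = 252
  Σ(broken) = 5264 kJ
Bonds formed (products):
  C–C: 3 × 334 = 1002
  C–Cl: 1 × 318 = 318
  C–H: 9 × 401 = 3609
  H–Cl: 1 × 441 = 441
  Σ(formed) = 5370 kJ
ΔH = Σ(broken) − Σ(formed) = 5264 − 5370 = −106 kJ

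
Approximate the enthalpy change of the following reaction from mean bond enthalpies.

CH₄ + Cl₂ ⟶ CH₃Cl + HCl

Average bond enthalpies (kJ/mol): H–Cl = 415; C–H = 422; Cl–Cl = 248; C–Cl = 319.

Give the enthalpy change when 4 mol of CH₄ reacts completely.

Bonds broken (reactants):
  C–H: 4 × 422 = 1688
  Cl–Cl: 1 × 248 = 248
  Σ(broken) = 1936 kJ
Bonds formed (products):
  C–Cl: 1 × 319 = 319
  C–H: 3 × 422 = 1266
  H–Cl: 1 × 415 = 415
  Σ(formed) = 2000 kJ
ΔH = Σ(broken) − Σ(formed) = 1936 − 2000 = −64 kJ
For 4× the reaction as written: 4 × (−64) = −256 kJ

ΔH = −256 kJ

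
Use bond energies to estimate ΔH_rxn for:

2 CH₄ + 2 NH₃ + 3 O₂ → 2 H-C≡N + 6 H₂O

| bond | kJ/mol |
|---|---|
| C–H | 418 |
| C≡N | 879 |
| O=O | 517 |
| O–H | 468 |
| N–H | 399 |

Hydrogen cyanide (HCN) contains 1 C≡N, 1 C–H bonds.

ΔH ≈ −921 kJ

Bonds broken (reactants):
  C–H: 8 × 418 = 3344
  N–H: 6 × 399 = 2394
  O=O: 3 × 517 = 1551
  Σ(broken) = 7289 kJ
Bonds formed (products):
  C≡N: 2 × 879 = 1758
  C–H: 2 × 418 = 836
  O–H: 12 × 468 = 5616
  Σ(formed) = 8210 kJ
ΔH = Σ(broken) − Σ(formed) = 7289 − 8210 = −921 kJ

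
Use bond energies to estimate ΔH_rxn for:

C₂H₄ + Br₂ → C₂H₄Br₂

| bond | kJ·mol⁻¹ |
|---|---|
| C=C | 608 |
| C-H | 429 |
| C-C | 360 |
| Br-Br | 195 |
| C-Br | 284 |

ΔH ≈ −125 kJ

Bonds broken (reactants):
  Br-Br: 1 × 195 = 195
  C-H: 4 × 429 = 1716
  C=C: 1 × 608 = 608
  Σ(broken) = 2519 kJ
Bonds formed (products):
  C-Br: 2 × 284 = 568
  C-C: 1 × 360 = 360
  C-H: 4 × 429 = 1716
  Σ(formed) = 2644 kJ
ΔH = Σ(broken) − Σ(formed) = 2519 − 2644 = −125 kJ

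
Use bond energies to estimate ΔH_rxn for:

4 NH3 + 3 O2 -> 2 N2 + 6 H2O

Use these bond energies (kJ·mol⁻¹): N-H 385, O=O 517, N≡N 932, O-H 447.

Bonds broken (reactants):
  N-H: 12 × 385 = 4620
  O=O: 3 × 517 = 1551
  Σ(broken) = 6171 kJ
Bonds formed (products):
  N≡N: 2 × 932 = 1864
  O-H: 12 × 447 = 5364
  Σ(formed) = 7228 kJ
ΔH = Σ(broken) − Σ(formed) = 6171 − 7228 = −1057 kJ

ΔH ≈ −1057 kJ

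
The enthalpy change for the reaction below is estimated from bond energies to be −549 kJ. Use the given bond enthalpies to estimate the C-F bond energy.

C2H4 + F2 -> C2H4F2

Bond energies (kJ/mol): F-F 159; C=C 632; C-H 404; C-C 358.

D(C-F) ≈ 491 kJ/mol

Let D be the C-F bond energy.
Σ(broken) = 4×404 + 1×632 + 1×159 = 2407
Σ(formed) = 1×358 + 2×D + 4×404 = 1974 + 2D
ΔH = Σ(broken) − Σ(formed) = (2407) − (1974 + 2D) = +433 − 2D
Setting this equal to −549 kJ gives 2D = 982, so D = 491 kJ/mol.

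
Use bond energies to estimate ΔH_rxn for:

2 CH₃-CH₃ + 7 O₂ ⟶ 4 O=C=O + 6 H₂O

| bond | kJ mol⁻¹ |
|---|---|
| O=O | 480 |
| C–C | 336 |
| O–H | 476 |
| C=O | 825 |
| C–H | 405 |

ΔH ≈ −3420 kJ

Bonds broken (reactants):
  C–C: 2 × 336 = 672
  C–H: 12 × 405 = 4860
  O=O: 7 × 480 = 3360
  Σ(broken) = 8892 kJ
Bonds formed (products):
  C=O: 8 × 825 = 6600
  O–H: 12 × 476 = 5712
  Σ(formed) = 12312 kJ
ΔH = Σ(broken) − Σ(formed) = 8892 − 12312 = −3420 kJ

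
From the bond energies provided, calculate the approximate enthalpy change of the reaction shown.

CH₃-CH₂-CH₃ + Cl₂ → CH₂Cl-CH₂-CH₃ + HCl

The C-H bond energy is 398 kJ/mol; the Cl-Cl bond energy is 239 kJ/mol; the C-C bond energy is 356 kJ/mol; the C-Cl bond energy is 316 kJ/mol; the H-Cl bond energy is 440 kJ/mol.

Bonds broken (reactants):
  C-C: 2 × 356 = 712
  C-H: 8 × 398 = 3184
  Cl-Cl: 1 × 239 = 239
  Σ(broken) = 4135 kJ
Bonds formed (products):
  C-C: 2 × 356 = 712
  C-Cl: 1 × 316 = 316
  C-H: 7 × 398 = 2786
  H-Cl: 1 × 440 = 440
  Σ(formed) = 4254 kJ
ΔH = Σ(broken) − Σ(formed) = 4135 − 4254 = −119 kJ

ΔH ≈ −119 kJ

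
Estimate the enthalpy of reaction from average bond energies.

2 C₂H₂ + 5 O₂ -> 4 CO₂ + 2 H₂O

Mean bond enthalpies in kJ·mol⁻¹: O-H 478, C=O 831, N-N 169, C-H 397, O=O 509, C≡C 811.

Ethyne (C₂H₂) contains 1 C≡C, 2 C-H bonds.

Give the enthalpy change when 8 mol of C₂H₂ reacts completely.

ΔH = −11220 kJ

Bonds broken (reactants):
  C≡C: 2 × 811 = 1622
  C-H: 4 × 397 = 1588
  O=O: 5 × 509 = 2545
  Σ(broken) = 5755 kJ
Bonds formed (products):
  C=O: 8 × 831 = 6648
  O-H: 4 × 478 = 1912
  Σ(formed) = 8560 kJ
ΔH = Σ(broken) − Σ(formed) = 5755 − 8560 = −2805 kJ
For 4× the reaction as written: 4 × (−2805) = −11220 kJ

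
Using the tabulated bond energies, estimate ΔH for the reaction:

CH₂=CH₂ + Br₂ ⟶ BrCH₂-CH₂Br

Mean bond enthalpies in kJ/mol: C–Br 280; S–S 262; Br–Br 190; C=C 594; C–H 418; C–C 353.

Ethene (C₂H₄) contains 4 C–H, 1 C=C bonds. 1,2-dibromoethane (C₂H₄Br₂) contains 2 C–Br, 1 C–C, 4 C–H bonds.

ΔH ≈ −129 kJ

Bonds broken (reactants):
  Br–Br: 1 × 190 = 190
  C–H: 4 × 418 = 1672
  C=C: 1 × 594 = 594
  Σ(broken) = 2456 kJ
Bonds formed (products):
  C–Br: 2 × 280 = 560
  C–C: 1 × 353 = 353
  C–H: 4 × 418 = 1672
  Σ(formed) = 2585 kJ
ΔH = Σ(broken) − Σ(formed) = 2456 − 2585 = −129 kJ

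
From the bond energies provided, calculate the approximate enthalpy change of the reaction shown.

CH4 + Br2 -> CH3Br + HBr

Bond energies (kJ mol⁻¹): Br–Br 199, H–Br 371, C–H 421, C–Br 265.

Bonds broken (reactants):
  Br–Br: 1 × 199 = 199
  C–H: 4 × 421 = 1684
  Σ(broken) = 1883 kJ
Bonds formed (products):
  C–Br: 1 × 265 = 265
  C–H: 3 × 421 = 1263
  H–Br: 1 × 371 = 371
  Σ(formed) = 1899 kJ
ΔH = Σ(broken) − Σ(formed) = 1883 − 1899 = −16 kJ

ΔH ≈ −16 kJ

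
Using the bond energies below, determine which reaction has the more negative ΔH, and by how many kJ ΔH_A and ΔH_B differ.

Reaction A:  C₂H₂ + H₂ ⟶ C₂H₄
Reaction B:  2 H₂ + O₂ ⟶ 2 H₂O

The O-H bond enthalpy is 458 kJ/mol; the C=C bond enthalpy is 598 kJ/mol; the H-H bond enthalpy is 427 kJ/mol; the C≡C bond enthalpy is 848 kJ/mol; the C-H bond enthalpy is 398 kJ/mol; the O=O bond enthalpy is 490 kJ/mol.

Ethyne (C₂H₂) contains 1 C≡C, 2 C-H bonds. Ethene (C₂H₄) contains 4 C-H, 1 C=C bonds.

Reaction A:
  Bonds broken (reactants):
    C≡C: 1 × 848 = 848
    C-H: 2 × 398 = 796
    H-H: 1 × 427 = 427
    Σ(broken) = 2071 kJ
  Bonds formed (products):
    C-H: 4 × 398 = 1592
    C=C: 1 × 598 = 598
    Σ(formed) = 2190 kJ
  ΔH_A = 2071 − 2190 = −119 kJ
Reaction B:
  Bonds broken (reactants):
    H-H: 2 × 427 = 854
    O=O: 1 × 490 = 490
    Σ(broken) = 1344 kJ
  Bonds formed (products):
    O-H: 4 × 458 = 1832
    Σ(formed) = 1832 kJ
  ΔH_B = 1344 − 1832 = −488 kJ
ΔH_A − ΔH_B = +369 kJ, so reaction B has the more negative ΔH; |ΔH_A − ΔH_B| = 369 kJ.

Reaction B, by 369 kJ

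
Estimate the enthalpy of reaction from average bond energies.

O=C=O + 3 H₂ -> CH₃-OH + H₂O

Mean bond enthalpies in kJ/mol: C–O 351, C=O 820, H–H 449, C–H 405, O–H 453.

ΔH ≈ +62 kJ

Bonds broken (reactants):
  C=O: 2 × 820 = 1640
  H–H: 3 × 449 = 1347
  Σ(broken) = 2987 kJ
Bonds formed (products):
  C–H: 3 × 405 = 1215
  C–O: 1 × 351 = 351
  O–H: 3 × 453 = 1359
  Σ(formed) = 2925 kJ
ΔH = Σ(broken) − Σ(formed) = 2987 − 2925 = +62 kJ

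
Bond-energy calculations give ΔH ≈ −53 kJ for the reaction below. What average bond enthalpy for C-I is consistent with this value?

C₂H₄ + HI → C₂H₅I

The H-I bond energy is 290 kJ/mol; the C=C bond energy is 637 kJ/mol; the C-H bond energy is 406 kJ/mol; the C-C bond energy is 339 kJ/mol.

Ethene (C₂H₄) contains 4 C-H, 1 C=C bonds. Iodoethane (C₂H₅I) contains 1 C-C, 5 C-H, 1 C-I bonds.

Let D be the C-I bond energy.
Σ(broken) = 4×406 + 1×637 + 1×290 = 2551
Σ(formed) = 1×339 + 5×406 + 1×D = 2369 + D
ΔH = Σ(broken) − Σ(formed) = (2551) − (2369 + D) = +182 − D
Setting this equal to −53 kJ gives D = 235 kJ/mol.

D(C-I) ≈ 235 kJ/mol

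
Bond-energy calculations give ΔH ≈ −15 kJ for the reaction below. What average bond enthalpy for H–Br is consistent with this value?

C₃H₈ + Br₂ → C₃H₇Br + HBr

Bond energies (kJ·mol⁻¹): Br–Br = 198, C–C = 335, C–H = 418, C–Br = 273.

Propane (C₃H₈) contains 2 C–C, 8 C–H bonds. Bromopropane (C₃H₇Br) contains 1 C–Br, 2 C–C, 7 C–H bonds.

Let D be the H–Br bond energy.
Σ(broken) = 1×198 + 2×335 + 8×418 = 4212
Σ(formed) = 1×273 + 2×335 + 7×418 + 1×D = 3869 + D
ΔH = Σ(broken) − Σ(formed) = (4212) − (3869 + D) = +343 − D
Setting this equal to −15 kJ gives D = 358 kJ/mol.

D(H–Br) ≈ 358 kJ/mol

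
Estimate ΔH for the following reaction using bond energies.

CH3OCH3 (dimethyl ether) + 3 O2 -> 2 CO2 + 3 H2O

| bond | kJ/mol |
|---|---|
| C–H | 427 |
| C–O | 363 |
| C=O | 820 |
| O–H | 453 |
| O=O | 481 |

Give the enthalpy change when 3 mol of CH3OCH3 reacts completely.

ΔH = −3801 kJ

Bonds broken (reactants):
  C–H: 6 × 427 = 2562
  C–O: 2 × 363 = 726
  O=O: 3 × 481 = 1443
  Σ(broken) = 4731 kJ
Bonds formed (products):
  C=O: 4 × 820 = 3280
  O–H: 6 × 453 = 2718
  Σ(formed) = 5998 kJ
ΔH = Σ(broken) − Σ(formed) = 4731 − 5998 = −1267 kJ
For 3× the reaction as written: 3 × (−1267) = −3801 kJ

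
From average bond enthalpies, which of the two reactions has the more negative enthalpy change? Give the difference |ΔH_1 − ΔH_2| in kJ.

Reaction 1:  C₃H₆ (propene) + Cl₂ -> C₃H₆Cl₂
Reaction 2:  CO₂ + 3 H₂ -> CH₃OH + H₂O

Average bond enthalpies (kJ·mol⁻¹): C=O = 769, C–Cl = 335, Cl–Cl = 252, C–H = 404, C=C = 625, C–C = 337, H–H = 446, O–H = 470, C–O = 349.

Reaction 1:
  Bonds broken (reactants):
    C–C: 1 × 337 = 337
    C–H: 6 × 404 = 2424
    C=C: 1 × 625 = 625
    Cl–Cl: 1 × 252 = 252
    Σ(broken) = 3638 kJ
  Bonds formed (products):
    C–C: 2 × 337 = 674
    C–Cl: 2 × 335 = 670
    C–H: 6 × 404 = 2424
    Σ(formed) = 3768 kJ
  ΔH_1 = 3638 − 3768 = −130 kJ
Reaction 2:
  Bonds broken (reactants):
    C=O: 2 × 769 = 1538
    H–H: 3 × 446 = 1338
    Σ(broken) = 2876 kJ
  Bonds formed (products):
    C–H: 3 × 404 = 1212
    C–O: 1 × 349 = 349
    O–H: 3 × 470 = 1410
    Σ(formed) = 2971 kJ
  ΔH_2 = 2876 − 2971 = −95 kJ
ΔH_1 − ΔH_2 = −35 kJ, so reaction 1 has the more negative ΔH; |ΔH_1 − ΔH_2| = 35 kJ.

Reaction 1, by 35 kJ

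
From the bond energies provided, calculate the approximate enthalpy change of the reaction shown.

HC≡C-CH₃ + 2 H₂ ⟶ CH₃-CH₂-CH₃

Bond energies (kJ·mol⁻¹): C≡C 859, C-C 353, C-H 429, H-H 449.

ΔH ≈ −312 kJ

Bonds broken (reactants):
  C≡C: 1 × 859 = 859
  C-C: 1 × 353 = 353
  C-H: 4 × 429 = 1716
  H-H: 2 × 449 = 898
  Σ(broken) = 3826 kJ
Bonds formed (products):
  C-C: 2 × 353 = 706
  C-H: 8 × 429 = 3432
  Σ(formed) = 4138 kJ
ΔH = Σ(broken) − Σ(formed) = 3826 − 4138 = −312 kJ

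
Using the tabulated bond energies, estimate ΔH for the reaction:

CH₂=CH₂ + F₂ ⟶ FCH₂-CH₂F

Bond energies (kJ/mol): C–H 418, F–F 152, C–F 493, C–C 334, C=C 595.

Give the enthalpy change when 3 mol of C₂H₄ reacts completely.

Bonds broken (reactants):
  C–H: 4 × 418 = 1672
  C=C: 1 × 595 = 595
  F–F: 1 × 152 = 152
  Σ(broken) = 2419 kJ
Bonds formed (products):
  C–C: 1 × 334 = 334
  C–F: 2 × 493 = 986
  C–H: 4 × 418 = 1672
  Σ(formed) = 2992 kJ
ΔH = Σ(broken) − Σ(formed) = 2419 − 2992 = −573 kJ
For 3× the reaction as written: 3 × (−573) = −1719 kJ

ΔH = −1719 kJ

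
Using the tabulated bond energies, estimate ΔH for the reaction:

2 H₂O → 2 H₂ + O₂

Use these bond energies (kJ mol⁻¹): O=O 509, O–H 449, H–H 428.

Bonds broken (reactants):
  O–H: 4 × 449 = 1796
  Σ(broken) = 1796 kJ
Bonds formed (products):
  H–H: 2 × 428 = 856
  O=O: 1 × 509 = 509
  Σ(formed) = 1365 kJ
ΔH = Σ(broken) − Σ(formed) = 1796 − 1365 = +431 kJ

ΔH ≈ +431 kJ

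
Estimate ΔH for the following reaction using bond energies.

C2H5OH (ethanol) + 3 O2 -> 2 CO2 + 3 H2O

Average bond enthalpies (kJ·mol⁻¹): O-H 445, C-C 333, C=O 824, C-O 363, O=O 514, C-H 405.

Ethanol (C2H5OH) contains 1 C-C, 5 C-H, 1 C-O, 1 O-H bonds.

ΔH ≈ −1258 kJ

Bonds broken (reactants):
  C-C: 1 × 333 = 333
  C-H: 5 × 405 = 2025
  C-O: 1 × 363 = 363
  O-H: 1 × 445 = 445
  O=O: 3 × 514 = 1542
  Σ(broken) = 4708 kJ
Bonds formed (products):
  C=O: 4 × 824 = 3296
  O-H: 6 × 445 = 2670
  Σ(formed) = 5966 kJ
ΔH = Σ(broken) − Σ(formed) = 4708 − 5966 = −1258 kJ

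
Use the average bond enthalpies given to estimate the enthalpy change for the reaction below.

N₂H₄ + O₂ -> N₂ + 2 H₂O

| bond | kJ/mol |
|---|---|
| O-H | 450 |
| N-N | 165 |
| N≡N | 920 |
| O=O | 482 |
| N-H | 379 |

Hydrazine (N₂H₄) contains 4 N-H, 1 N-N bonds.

Bonds broken (reactants):
  N-H: 4 × 379 = 1516
  N-N: 1 × 165 = 165
  O=O: 1 × 482 = 482
  Σ(broken) = 2163 kJ
Bonds formed (products):
  N≡N: 1 × 920 = 920
  O-H: 4 × 450 = 1800
  Σ(formed) = 2720 kJ
ΔH = Σ(broken) − Σ(formed) = 2163 − 2720 = −557 kJ

ΔH ≈ −557 kJ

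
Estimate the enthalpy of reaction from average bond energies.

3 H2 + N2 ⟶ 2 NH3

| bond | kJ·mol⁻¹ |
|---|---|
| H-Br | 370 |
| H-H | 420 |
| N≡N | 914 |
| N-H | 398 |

Bonds broken (reactants):
  H-H: 3 × 420 = 1260
  N≡N: 1 × 914 = 914
  Σ(broken) = 2174 kJ
Bonds formed (products):
  N-H: 6 × 398 = 2388
  Σ(formed) = 2388 kJ
ΔH = Σ(broken) − Σ(formed) = 2174 − 2388 = −214 kJ

ΔH ≈ −214 kJ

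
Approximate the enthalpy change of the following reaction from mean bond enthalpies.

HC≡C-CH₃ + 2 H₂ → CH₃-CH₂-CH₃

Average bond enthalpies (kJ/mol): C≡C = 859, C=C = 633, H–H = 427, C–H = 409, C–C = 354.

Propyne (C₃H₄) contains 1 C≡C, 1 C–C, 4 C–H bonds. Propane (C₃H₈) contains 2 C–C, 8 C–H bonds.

Bonds broken (reactants):
  C≡C: 1 × 859 = 859
  C–C: 1 × 354 = 354
  C–H: 4 × 409 = 1636
  H–H: 2 × 427 = 854
  Σ(broken) = 3703 kJ
Bonds formed (products):
  C–C: 2 × 354 = 708
  C–H: 8 × 409 = 3272
  Σ(formed) = 3980 kJ
ΔH = Σ(broken) − Σ(formed) = 3703 − 3980 = −277 kJ

ΔH ≈ −277 kJ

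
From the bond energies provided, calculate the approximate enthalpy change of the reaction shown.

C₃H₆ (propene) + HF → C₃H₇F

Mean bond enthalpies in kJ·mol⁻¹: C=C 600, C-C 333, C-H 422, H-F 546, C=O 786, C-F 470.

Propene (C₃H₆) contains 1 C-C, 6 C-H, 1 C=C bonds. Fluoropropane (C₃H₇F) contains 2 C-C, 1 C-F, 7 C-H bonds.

ΔH ≈ −79 kJ

Bonds broken (reactants):
  C-C: 1 × 333 = 333
  C-H: 6 × 422 = 2532
  C=C: 1 × 600 = 600
  H-F: 1 × 546 = 546
  Σ(broken) = 4011 kJ
Bonds formed (products):
  C-C: 2 × 333 = 666
  C-F: 1 × 470 = 470
  C-H: 7 × 422 = 2954
  Σ(formed) = 4090 kJ
ΔH = Σ(broken) − Σ(formed) = 4011 − 4090 = −79 kJ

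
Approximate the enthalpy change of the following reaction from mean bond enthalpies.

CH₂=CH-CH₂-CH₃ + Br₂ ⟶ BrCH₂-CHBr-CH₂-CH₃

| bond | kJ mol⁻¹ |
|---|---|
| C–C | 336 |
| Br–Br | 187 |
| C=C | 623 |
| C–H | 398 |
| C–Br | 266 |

Bonds broken (reactants):
  Br–Br: 1 × 187 = 187
  C–C: 2 × 336 = 672
  C–H: 8 × 398 = 3184
  C=C: 1 × 623 = 623
  Σ(broken) = 4666 kJ
Bonds formed (products):
  C–Br: 2 × 266 = 532
  C–C: 3 × 336 = 1008
  C–H: 8 × 398 = 3184
  Σ(formed) = 4724 kJ
ΔH = Σ(broken) − Σ(formed) = 4666 − 4724 = −58 kJ

ΔH ≈ −58 kJ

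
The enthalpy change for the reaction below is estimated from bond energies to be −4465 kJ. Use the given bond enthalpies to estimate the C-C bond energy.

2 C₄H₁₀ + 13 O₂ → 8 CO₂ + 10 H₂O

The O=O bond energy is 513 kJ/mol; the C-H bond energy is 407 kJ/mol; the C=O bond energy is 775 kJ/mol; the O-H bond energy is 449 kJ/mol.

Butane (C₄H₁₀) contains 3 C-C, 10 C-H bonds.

D(C-C) ≈ 351 kJ/mol

Let D be the C-C bond energy.
Σ(broken) = 6×D + 20×407 + 13×513 = 14809 + 6D
Σ(formed) = 16×775 + 20×449 = 21380
ΔH = Σ(broken) − Σ(formed) = (14809 + 6D) − (21380) = −6571 + 6D
Setting this equal to −4465 kJ gives 6D = 2106, so D = 351 kJ/mol.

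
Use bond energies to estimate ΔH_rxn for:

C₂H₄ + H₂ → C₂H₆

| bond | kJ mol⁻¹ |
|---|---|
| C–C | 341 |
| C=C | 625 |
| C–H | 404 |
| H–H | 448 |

Bonds broken (reactants):
  C–H: 4 × 404 = 1616
  C=C: 1 × 625 = 625
  H–H: 1 × 448 = 448
  Σ(broken) = 2689 kJ
Bonds formed (products):
  C–C: 1 × 341 = 341
  C–H: 6 × 404 = 2424
  Σ(formed) = 2765 kJ
ΔH = Σ(broken) − Σ(formed) = 2689 − 2765 = −76 kJ

ΔH ≈ −76 kJ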